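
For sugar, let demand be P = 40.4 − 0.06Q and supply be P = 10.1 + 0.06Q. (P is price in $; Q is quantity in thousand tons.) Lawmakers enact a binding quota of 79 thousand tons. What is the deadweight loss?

Competitive equilibrium: 40.4 − 0.06Q = 10.1 + 0.06Q → Q* = 252.5, P* = 25.25.
At Q = 79: demand price = 40.4 − 0.06·79 = 35.66; supply price = 10.1 + 0.06·79 = 14.84.
ΔQ = 252.5 − 79 = 173.5; wedge = 35.66 − 14.84 = 20.82.
The triangle = ½ × 173.5 × 20.82 = $1806.135 thousand.

$1806.135 thousand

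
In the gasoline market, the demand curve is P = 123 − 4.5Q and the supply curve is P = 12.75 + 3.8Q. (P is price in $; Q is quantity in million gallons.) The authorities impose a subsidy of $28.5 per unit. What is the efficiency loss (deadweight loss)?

Competitive equilibrium: 123 − 4.5Q = 12.75 + 3.8Q → Q* = 13.2831, P* = 63.2259.
The subsidy lowers effective supply by 28.5: P = 3.8Q − 15.75.
New quantity: 123 − 4.5Q = 3.8Q − 15.75 → Q' = 16.7169.
Overproduction ΔQ = 16.7169 − 13.2831 = 3.4338; wedge = subsidy = 28.5.
Deadweight loss = ½ × 3.4338 × 28.5 = $48.93 million.

$48.93 million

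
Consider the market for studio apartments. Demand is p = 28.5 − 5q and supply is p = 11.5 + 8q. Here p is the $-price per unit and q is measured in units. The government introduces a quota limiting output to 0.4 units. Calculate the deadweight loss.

$5.36

Competitive equilibrium: 28.5 − 5q = 11.5 + 8q → q* = 1.3077, p* = 21.9615.
At q = 0.4: demand price = 28.5 − 5·0.4 = 26.5; supply price = 11.5 + 8·0.4 = 14.7.
Δq = 1.3077 − 0.4 = 0.9077; wedge = 26.5 − 14.7 = 11.8.
Welfare loss = ½ × 0.9077 × 11.8 = $5.36.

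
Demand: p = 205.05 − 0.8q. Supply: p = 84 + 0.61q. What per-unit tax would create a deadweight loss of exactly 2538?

84.6

Competitive equilibrium: 205.05 − 0.8q = 84 + 0.61q → q* = 85.8511, p* = 136.3691.
A tax t gives Δq = t/1.41 and wedge t, so DWL = t²/2.82.
t²/2.82 = 2538 → t² = 7157.16 → t = 84.6.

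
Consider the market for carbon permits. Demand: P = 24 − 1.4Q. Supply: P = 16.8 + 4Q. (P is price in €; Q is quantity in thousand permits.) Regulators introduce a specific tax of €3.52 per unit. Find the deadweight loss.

€1.15 thousand

Competitive equilibrium: 24 − 1.4Q = 16.8 + 4Q → Q* = 1.3333, P* = 22.1333.
With the tax, the buyer price exceeds the seller price by 3.52: (24 − 1.4Q) − (16.8 + 4Q) = 3.52 → Q' = 0.6815.
ΔQ = 1.3333 − 0.6815 = 0.6518; the wedge equals the tax, 3.52.
DWL = ½ × 0.6518 × 3.52 = €1.15 thousand.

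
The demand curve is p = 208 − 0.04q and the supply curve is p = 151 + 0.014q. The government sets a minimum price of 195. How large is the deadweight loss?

Competitive equilibrium: 208 − 0.04q = 151 + 0.014q → q* = 1055.5556, p* = 165.7778.
At the floor p = 195, quantity demanded = (208 − 195)/0.04 = 325.
Sellers' marginal cost at q' = 325: 151 + 0.014·325 = 155.55.
Δq = 1055.5556 − 325 = 730.5556; wedge = 195 − 155.55 = 39.45.
The triangle = ½ × 730.5556 × 39.45 = 14410.21.

14410.21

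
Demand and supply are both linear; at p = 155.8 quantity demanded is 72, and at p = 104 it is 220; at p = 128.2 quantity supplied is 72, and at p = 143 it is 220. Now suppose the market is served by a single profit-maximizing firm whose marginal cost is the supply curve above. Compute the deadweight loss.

765.625

Demand slope = (104 − 155.8)/(220 − 72) = −0.35, so p = 181 − 0.35q.
Supply slope = (143 − 128.2)/(220 − 72) = 0.1, so p = 121 + 0.1q.
Competitive equilibrium: 181 − 0.35q = 121 + 0.1q → q* = 133.3333, p* = 134.3333.
Marginal revenue: MR = 181 − 0.7q. Set MR = MC: 181 − 0.7q = 121 + 0.1q → q_m = 75.
Price p_m = 181 − 0.35·75 = 154.75; MC(q_m) = 121 + 0.1·75 = 128.5.
Competitive q* = 133.3333, so Δq = 58.3333; wedge = 154.75 − 128.5 = 26.25.
The triangle = ½ × 58.3333 × 26.25 = 765.625.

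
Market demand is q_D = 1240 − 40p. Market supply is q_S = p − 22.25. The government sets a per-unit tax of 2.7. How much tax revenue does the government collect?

In inverse form: demand p = 31 − 0.025q, supply p = 22.25 + q.
Competitive equilibrium: 31 − 0.025q = 22.25 + q → q* = 8.5366, p* = 30.7866.
With the tax, the buyer price exceeds the seller price by 2.7: (31 − 0.025q) − (22.25 + q) = 2.7 → q' = 5.9024.
Tax revenue = 2.7 × 5.9024 = 15.94.

15.94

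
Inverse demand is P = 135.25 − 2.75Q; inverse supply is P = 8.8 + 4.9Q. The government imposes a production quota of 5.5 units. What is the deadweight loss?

465.30

Competitive equilibrium: 135.25 − 2.75Q = 8.8 + 4.9Q → Q* = 16.5294, P* = 89.7941.
At Q = 5.5: demand price = 135.25 − 2.75·5.5 = 120.125; supply price = 8.8 + 4.9·5.5 = 35.75.
ΔQ = 16.5294 − 5.5 = 11.0294; wedge = 120.125 − 35.75 = 84.375.
DWL = ½ × 11.0294 × 84.375 = 465.30.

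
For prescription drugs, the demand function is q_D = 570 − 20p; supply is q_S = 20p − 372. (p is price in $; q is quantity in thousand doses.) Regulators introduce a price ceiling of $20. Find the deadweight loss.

In inverse form: demand p = 28.5 − 0.05q, supply p = 18.6 + 0.05q.
Competitive equilibrium: 28.5 − 0.05q = 18.6 + 0.05q → q* = 99, p* = 23.55.
At the ceiling p = 20, quantity supplied = (20 − 18.6)/0.05 = 28.
Willingness to pay at q' = 28: 28.5 − 0.05·28 = 27.1.
Δq = 99 − 28 = 71; wedge = 27.1 − 20 = 7.1.
The triangle = ½ × 71 × 7.1 = $252.05 thousand.

$252.05 thousand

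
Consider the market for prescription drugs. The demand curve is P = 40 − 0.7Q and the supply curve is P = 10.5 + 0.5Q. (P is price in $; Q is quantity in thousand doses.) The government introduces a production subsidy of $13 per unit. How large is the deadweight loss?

Competitive equilibrium: 40 − 0.7Q = 10.5 + 0.5Q → Q* = 24.5833, P* = 22.7917.
The subsidy lowers effective supply by 13: P = 0.5Q − 2.5.
New quantity: 40 − 0.7Q = 0.5Q − 2.5 → Q' = 35.4167.
Overproduction ΔQ = 35.4167 − 24.5833 = 10.8334; wedge = subsidy = 13.
DWL = ½ × 10.8334 × 13 = $70.42 thousand.

$70.42 thousand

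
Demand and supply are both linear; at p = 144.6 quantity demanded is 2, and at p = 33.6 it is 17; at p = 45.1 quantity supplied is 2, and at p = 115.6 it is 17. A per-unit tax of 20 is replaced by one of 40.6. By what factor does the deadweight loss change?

4.1209

Demand slope = (33.6 − 144.6)/(17 − 2) = −7.4, so p = 159.4 − 7.4q.
Supply slope = (115.6 − 45.1)/(17 − 2) = 4.7, so p = 35.7 + 4.7q.
Competitive equilibrium: 159.4 − 7.4q = 35.7 + 4.7q → q* = 10.2231, p* = 83.7488.
For a per-unit tax t: Δq = t/12.1, so DWL = ½·t·(t/12.1) = t²/24.2.
At t = 20: DWL = 16.529. At t = 40.6: DWL = 68.114.
Ratio = (40.6/20)² = 4.1209.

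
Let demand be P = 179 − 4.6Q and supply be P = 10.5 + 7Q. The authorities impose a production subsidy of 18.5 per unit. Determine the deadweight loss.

14.75

Competitive equilibrium: 179 − 4.6Q = 10.5 + 7Q → Q* = 14.5259, P* = 112.181.
The subsidy lowers effective supply by 18.5: P = 7Q − 8.
New quantity: 179 − 4.6Q = 7Q − 8 → Q' = 16.1207.
Overproduction ΔQ = 16.1207 − 14.5259 = 1.5948; wedge = subsidy = 18.5.
Welfare loss = ½ × 1.5948 × 18.5 = 14.75.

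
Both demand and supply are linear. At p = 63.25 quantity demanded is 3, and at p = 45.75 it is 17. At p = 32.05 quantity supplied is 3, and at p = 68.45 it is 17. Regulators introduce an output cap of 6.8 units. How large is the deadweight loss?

Demand slope = (45.75 − 63.25)/(17 − 3) = −1.25, so p = 67 − 1.25q.
Supply slope = (68.45 − 32.05)/(17 − 3) = 2.6, so p = 24.25 + 2.6q.
Competitive equilibrium: 67 − 1.25q = 24.25 + 2.6q → q* = 11.1039, p* = 53.1201.
At q = 6.8: demand price = 67 − 1.25·6.8 = 58.5; supply price = 24.25 + 2.6·6.8 = 41.93.
Δq = 11.1039 − 6.8 = 4.3039; wedge = 58.5 − 41.93 = 16.57.
The triangle = ½ × 4.3039 × 16.57 = 35.66.

35.66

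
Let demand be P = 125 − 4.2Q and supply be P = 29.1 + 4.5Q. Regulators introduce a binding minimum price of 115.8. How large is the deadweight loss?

Competitive equilibrium: 125 − 4.2Q = 29.1 + 4.5Q → Q* = 11.023, P* = 78.7034.
At the floor P = 115.8, quantity demanded = (125 − 115.8)/4.2 = 2.1905.
Sellers' marginal cost at Q' = 2.1905: 29.1 + 4.5·2.1905 = 38.9573.
ΔQ = 11.023 − 2.1905 = 8.8325; wedge = 115.8 − 38.9573 = 76.8427.
Welfare loss = ½ × 8.8325 × 76.8427 = 339.36.

339.36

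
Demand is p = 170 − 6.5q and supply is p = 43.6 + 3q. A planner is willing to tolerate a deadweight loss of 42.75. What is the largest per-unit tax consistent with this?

28.5

Competitive equilibrium: 170 − 6.5q = 43.6 + 3q → q* = 13.3053, p* = 83.5158.
A tax t gives Δq = t/9.5 and wedge t, so DWL = t²/19.
t²/19 = 42.75 → t² = 812.25 → t = 28.5.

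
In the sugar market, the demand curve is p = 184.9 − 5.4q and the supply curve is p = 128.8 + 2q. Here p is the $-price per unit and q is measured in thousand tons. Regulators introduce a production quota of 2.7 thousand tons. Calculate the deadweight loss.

Competitive equilibrium: 184.9 − 5.4q = 128.8 + 2q → q* = 7.5811, p* = 143.9622.
At q = 2.7: demand price = 184.9 − 5.4·2.7 = 170.32; supply price = 128.8 + 2·2.7 = 134.2.
Δq = 7.5811 − 2.7 = 4.8811; wedge = 170.32 − 134.2 = 36.12.
Welfare loss = ½ × 4.8811 × 36.12 = $88.15 thousand.

$88.15 thousand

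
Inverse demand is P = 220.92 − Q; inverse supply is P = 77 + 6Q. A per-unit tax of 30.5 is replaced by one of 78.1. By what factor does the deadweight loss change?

6.557

Competitive equilibrium: 220.92 − Q = 77 + 6Q → Q* = 20.56, P* = 200.36.
For a per-unit tax t: ΔQ = t/7, so DWL = ½·t·(t/7) = t²/14.
At t = 30.5: DWL = 66.446. At t = 78.1: DWL = 435.686.
Ratio = (78.1/30.5)² = 6.557.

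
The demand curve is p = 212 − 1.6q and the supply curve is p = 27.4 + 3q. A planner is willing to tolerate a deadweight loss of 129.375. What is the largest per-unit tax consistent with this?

Competitive equilibrium: 212 − 1.6q = 27.4 + 3q → q* = 40.1304, p* = 147.7913.
A tax t gives Δq = t/4.6 and wedge t, so DWL = t²/9.2.
t²/9.2 = 129.375 → t² = 1190.25 → t = 34.5.

34.5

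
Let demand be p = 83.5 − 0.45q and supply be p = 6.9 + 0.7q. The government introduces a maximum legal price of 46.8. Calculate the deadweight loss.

Competitive equilibrium: 83.5 − 0.45q = 6.9 + 0.7q → q* = 66.6087, p* = 53.5261.
At the ceiling p = 46.8, quantity supplied = (46.8 − 6.9)/0.7 = 57.
Willingness to pay at q' = 57: 83.5 − 0.45·57 = 57.85.
Δq = 66.6087 − 57 = 9.6087; wedge = 57.85 − 46.8 = 11.05.
The triangle = ½ × 9.6087 × 11.05 = 53.09.

53.09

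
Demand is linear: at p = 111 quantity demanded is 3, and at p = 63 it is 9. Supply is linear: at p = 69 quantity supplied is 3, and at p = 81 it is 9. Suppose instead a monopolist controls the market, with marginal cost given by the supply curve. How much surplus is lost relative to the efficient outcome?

51.20

Demand slope = (63 − 111)/(9 − 3) = −8, so p = 135 − 8q.
Supply slope = (81 − 69)/(9 − 3) = 2, so p = 63 + 2q.
Competitive equilibrium: 135 − 8q = 63 + 2q → q* = 7.2, p* = 77.4.
Marginal revenue: MR = 135 − 16q. Set MR = MC: 135 − 16q = 63 + 2q → q_m = 4.
Price p_m = 135 − 8·4 = 103; MC(q_m) = 63 + 2·4 = 71.
Competitive q* = 7.2, so Δq = 3.2; wedge = 103 − 71 = 32.
The triangle = ½ × 3.2 × 32 = 51.20.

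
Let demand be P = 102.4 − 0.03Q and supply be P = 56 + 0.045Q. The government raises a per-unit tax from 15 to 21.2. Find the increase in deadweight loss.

Competitive equilibrium: 102.4 − 0.03Q = 56 + 0.045Q → Q* = 618.6667, P* = 83.84.
For a per-unit tax t: ΔQ = t/0.075, so DWL = ½·t·(t/0.075) = t²/0.15.
At t = 15: DWL = 1500. At t = 21.2: DWL = 2996.267.
Increase = 2996.267 − 1500 = 1496.27.

1496.27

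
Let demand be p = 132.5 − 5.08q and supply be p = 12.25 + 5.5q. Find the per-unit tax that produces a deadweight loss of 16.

Competitive equilibrium: 132.5 − 5.08q = 12.25 + 5.5q → q* = 11.3658, p* = 74.7618.
A tax t gives Δq = t/10.58 and wedge t, so DWL = t²/21.16.
t²/21.16 = 16 → t² = 338.56 → t = 18.4.

18.4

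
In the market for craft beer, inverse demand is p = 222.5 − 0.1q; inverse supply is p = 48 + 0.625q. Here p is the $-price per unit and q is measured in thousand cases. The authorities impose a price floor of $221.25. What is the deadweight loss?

Competitive equilibrium: 222.5 − 0.1q = 48 + 0.625q → q* = 240.68966, p* = 198.43103.
At the floor p = 221.25, quantity demanded = (222.5 − 221.25)/0.1 = 12.5.
Sellers' marginal cost at q' = 12.5: 48 + 0.625·12.5 = 55.8125.
Δq = 240.68966 − 12.5 = 228.18966; wedge = 221.25 − 55.8125 = 165.4375.
The triangle = ½ × 228.18966 × 165.4375 = $18875.56 thousand.

$18875.56 thousand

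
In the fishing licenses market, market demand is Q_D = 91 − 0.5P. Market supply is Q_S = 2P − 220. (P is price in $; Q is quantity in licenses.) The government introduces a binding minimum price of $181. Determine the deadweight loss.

In inverse form: demand P = 182 − 2Q, supply P = 110 + 0.5Q.
Competitive equilibrium: 182 − 2Q = 110 + 0.5Q → Q* = 28.8, P* = 124.4.
At the floor P = 181, quantity demanded = (182 − 181)/2 = 0.5.
Sellers' marginal cost at Q' = 0.5: 110 + 0.5·0.5 = 110.25.
ΔQ = 28.8 − 0.5 = 28.3; wedge = 181 − 110.25 = 70.75.
Welfare loss = ½ × 28.3 × 70.75 = $1001.11.

$1001.11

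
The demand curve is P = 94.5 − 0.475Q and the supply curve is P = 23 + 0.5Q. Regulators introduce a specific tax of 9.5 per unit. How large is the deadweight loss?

Competitive equilibrium: 94.5 − 0.475Q = 23 + 0.5Q → Q* = 73.3333, P* = 59.6667.
With the tax, the buyer price exceeds the seller price by 9.5: (94.5 − 0.475Q) − (23 + 0.5Q) = 9.5 → Q' = 63.5897.
ΔQ = 73.3333 − 63.5897 = 9.7436; the wedge equals the tax, 9.5.
Welfare loss = ½ × 9.7436 × 9.5 = 46.28.

46.28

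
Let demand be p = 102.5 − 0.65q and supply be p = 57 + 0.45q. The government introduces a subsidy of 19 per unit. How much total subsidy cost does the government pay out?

1114.09

Competitive equilibrium: 102.5 − 0.65q = 57 + 0.45q → q* = 41.3636, p* = 75.6136.
The subsidy lowers effective supply by 19: p = 38 + 0.45q.
New quantity: 102.5 − 0.65q = 38 + 0.45q → q' = 58.6364.
Total subsidy cost = 19 × 58.6364 = 1114.09.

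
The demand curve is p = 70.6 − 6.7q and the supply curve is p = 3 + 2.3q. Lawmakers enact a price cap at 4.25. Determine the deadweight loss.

218.47

Competitive equilibrium: 70.6 − 6.7q = 3 + 2.3q → q* = 7.51111, p* = 20.27556.
At the ceiling p = 4.25, quantity supplied = (4.25 − 3)/2.3 = 0.54348.
Willingness to pay at q' = 0.54348: 70.6 − 6.7·0.54348 = 66.95868.
Δq = 7.51111 − 0.54348 = 6.96763; wedge = 66.95868 − 4.25 = 62.70868.
Deadweight loss = ½ × 6.96763 × 62.70868 = 218.47.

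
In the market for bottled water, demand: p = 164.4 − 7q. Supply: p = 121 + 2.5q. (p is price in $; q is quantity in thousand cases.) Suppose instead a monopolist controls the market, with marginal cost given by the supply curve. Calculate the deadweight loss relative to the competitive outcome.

$17.84 thousand

Competitive equilibrium: 164.4 − 7q = 121 + 2.5q → q* = 4.5684, p* = 132.4211.
Marginal revenue: MR = 164.4 − 14q. Set MR = MC: 164.4 − 14q = 121 + 2.5q → q_m = 2.6303.
Price p_m = 164.4 − 7·2.6303 = 145.9879; MC(q_m) = 121 + 2.5·2.6303 = 127.5758.
Competitive q* = 4.5684, so Δq = 1.9381; wedge = 145.9879 − 127.5758 = 18.4121.
The triangle = ½ × 1.9381 × 18.4121 = $17.84 thousand.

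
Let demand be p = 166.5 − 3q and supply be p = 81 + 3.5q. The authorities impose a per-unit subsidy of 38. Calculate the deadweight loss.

111.08

Competitive equilibrium: 166.5 − 3q = 81 + 3.5q → q* = 13.1538, p* = 127.0385.
The subsidy lowers effective supply by 38: p = 43 + 3.5q.
New quantity: 166.5 − 3q = 43 + 3.5q → q' = 19.
Overproduction Δq = 19 − 13.1538 = 5.8462; wedge = subsidy = 38.
Deadweight loss = ½ × 5.8462 × 38 = 111.08.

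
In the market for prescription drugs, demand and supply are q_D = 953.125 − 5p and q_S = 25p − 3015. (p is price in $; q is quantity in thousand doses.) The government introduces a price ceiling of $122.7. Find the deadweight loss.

In inverse form: demand p = 190.625 − 0.2q, supply p = 120.6 + 0.04q.
Competitive equilibrium: 190.625 − 0.2q = 120.6 + 0.04q → q* = 291.7708, p* = 132.2708.
At the ceiling p = 122.7, quantity supplied = (122.7 − 120.6)/0.04 = 52.5.
Willingness to pay at q' = 52.5: 190.625 − 0.2·52.5 = 180.125.
Δq = 291.7708 − 52.5 = 239.2708; wedge = 180.125 − 122.7 = 57.425.
Deadweight loss = ½ × 239.2708 × 57.425 = $6870.06 thousand.

$6870.06 thousand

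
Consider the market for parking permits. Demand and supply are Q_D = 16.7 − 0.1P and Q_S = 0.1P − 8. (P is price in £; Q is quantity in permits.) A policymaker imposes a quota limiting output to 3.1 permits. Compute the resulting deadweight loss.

£15.625

In inverse form: demand P = 167 − 10Q, supply P = 80 + 10Q.
Competitive equilibrium: 167 − 10Q = 80 + 10Q → Q* = 4.35, P* = 123.5.
At Q = 3.1: demand price = 167 − 10·3.1 = 136; supply price = 80 + 10·3.1 = 111.
ΔQ = 4.35 − 3.1 = 1.25; wedge = 136 − 111 = 25.
The triangle = ½ × 1.25 × 25 = £15.625.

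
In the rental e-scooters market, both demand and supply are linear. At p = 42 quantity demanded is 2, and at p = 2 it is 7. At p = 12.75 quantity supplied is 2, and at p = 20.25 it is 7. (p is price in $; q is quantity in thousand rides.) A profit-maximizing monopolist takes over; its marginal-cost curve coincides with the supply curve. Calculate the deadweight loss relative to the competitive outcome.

Demand slope = (2 − 42)/(7 − 2) = −8, so p = 58 − 8q.
Supply slope = (20.25 − 12.75)/(7 − 2) = 1.5, so p = 9.75 + 1.5q.
Competitive equilibrium: 58 − 8q = 9.75 + 1.5q → q* = 5.0789, p* = 17.3684.
Marginal revenue: MR = 58 − 16q. Set MR = MC: 58 − 16q = 9.75 + 1.5q → q_m = 2.7571.
Price p_m = 58 − 8·2.7571 = 35.9432; MC(q_m) = 9.75 + 1.5·2.7571 = 13.8857.
Competitive q* = 5.0789, so Δq = 2.3218; wedge = 35.9432 − 13.8857 = 22.0575.
DWL = ½ × 2.3218 × 22.0575 = $25.61 thousand.

$25.61 thousand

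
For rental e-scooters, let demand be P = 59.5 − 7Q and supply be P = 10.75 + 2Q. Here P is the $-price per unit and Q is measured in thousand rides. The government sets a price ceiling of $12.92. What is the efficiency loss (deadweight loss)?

$84.44 thousand

Competitive equilibrium: 59.5 − 7Q = 10.75 + 2Q → Q* = 5.4167, P* = 21.5833.
At the ceiling P = 12.92, quantity supplied = (12.92 − 10.75)/2 = 1.085.
Willingness to pay at Q' = 1.085: 59.5 − 7·1.085 = 51.905.
ΔQ = 5.4167 − 1.085 = 4.3317; wedge = 51.905 − 12.92 = 38.985.
Deadweight loss = ½ × 4.3317 × 38.985 = $84.44 thousand.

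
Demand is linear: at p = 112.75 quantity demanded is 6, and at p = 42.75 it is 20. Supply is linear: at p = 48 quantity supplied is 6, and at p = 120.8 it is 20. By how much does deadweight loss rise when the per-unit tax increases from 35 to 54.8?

Demand slope = (42.75 − 112.75)/(20 − 6) = −5, so p = 142.75 − 5q.
Supply slope = (120.8 − 48)/(20 − 6) = 5.2, so p = 16.8 + 5.2q.
Competitive equilibrium: 142.75 − 5q = 16.8 + 5.2q → q* = 12.348, p* = 81.0098.
For a per-unit tax t: Δq = t/10.2, so DWL = ½·t·(t/10.2) = t²/20.4.
At t = 35: DWL = 60.049. At t = 54.8: DWL = 147.208.
Increase = 147.208 − 60.049 = 87.16.

87.16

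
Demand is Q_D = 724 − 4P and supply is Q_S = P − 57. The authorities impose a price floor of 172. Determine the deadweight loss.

2496.40

In inverse form: demand P = 181 − 0.25Q, supply P = 57 + Q.
Competitive equilibrium: 181 − 0.25Q = 57 + Q → Q* = 99.2, P* = 156.2.
At the floor P = 172, quantity demanded = (181 − 172)/0.25 = 36.
Sellers' marginal cost at Q' = 36: 57 + 1·36 = 93.
ΔQ = 99.2 − 36 = 63.2; wedge = 172 − 93 = 79.
DWL = ½ × 63.2 × 79 = 2496.40.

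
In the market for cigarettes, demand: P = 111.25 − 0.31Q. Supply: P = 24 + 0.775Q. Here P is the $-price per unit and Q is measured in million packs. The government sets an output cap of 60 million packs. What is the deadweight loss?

$226.09 million

Competitive equilibrium: 111.25 − 0.31Q = 24 + 0.775Q → Q* = 80.4147, P* = 86.3214.
At Q = 60: demand price = 111.25 − 0.31·60 = 92.65; supply price = 24 + 0.775·60 = 70.5.
ΔQ = 80.4147 − 60 = 20.4147; wedge = 92.65 − 70.5 = 22.15.
Deadweight loss = ½ × 20.4147 × 22.15 = $226.09 million.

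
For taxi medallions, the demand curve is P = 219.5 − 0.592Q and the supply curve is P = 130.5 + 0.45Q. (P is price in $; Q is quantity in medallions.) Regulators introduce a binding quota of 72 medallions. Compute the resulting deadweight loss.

$93.73

Competitive equilibrium: 219.5 − 0.592Q = 130.5 + 0.45Q → Q* = 85.4127, P* = 168.9357.
At Q = 72: demand price = 219.5 − 0.592·72 = 176.876; supply price = 130.5 + 0.45·72 = 162.9.
ΔQ = 85.4127 − 72 = 13.4127; wedge = 176.876 − 162.9 = 13.976.
Deadweight loss = ½ × 13.4127 × 13.976 = $93.73.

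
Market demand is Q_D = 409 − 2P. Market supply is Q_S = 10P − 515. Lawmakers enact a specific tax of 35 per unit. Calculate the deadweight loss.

1020.83

In inverse form: demand P = 204.5 − 0.5Q, supply P = 51.5 + 0.1Q.
Competitive equilibrium: 204.5 − 0.5Q = 51.5 + 0.1Q → Q* = 255, P* = 77.
With the tax, the buyer price exceeds the seller price by 35: (204.5 − 0.5Q) − (51.5 + 0.1Q) = 35 → Q' = 196.6667.
ΔQ = 255 − 196.6667 = 58.3333; the wedge equals the tax, 35.
The triangle = ½ × 58.3333 × 35 = 1020.83.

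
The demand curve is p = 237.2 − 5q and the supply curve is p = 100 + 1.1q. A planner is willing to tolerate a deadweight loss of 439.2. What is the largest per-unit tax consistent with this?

Competitive equilibrium: 237.2 − 5q = 100 + 1.1q → q* = 22.4918, p* = 124.741.
A tax t gives Δq = t/6.1 and wedge t, so DWL = t²/12.2.
t²/12.2 = 439.2 → t² = 5358.24 → t = 73.2.

73.2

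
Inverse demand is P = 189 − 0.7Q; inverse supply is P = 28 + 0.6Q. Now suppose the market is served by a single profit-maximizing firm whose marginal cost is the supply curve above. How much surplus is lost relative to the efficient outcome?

Competitive equilibrium: 189 − 0.7Q = 28 + 0.6Q → Q* = 123.8462, P* = 102.3077.
Marginal revenue: MR = 189 − 1.4Q. Set MR = MC: 189 − 1.4Q = 28 + 0.6Q → Q_m = 80.5.
Price P_m = 189 − 0.7·80.5 = 132.65; MC(Q_m) = 28 + 0.6·80.5 = 76.3.
Competitive Q* = 123.8462, so ΔQ = 43.3462; wedge = 132.65 − 76.3 = 56.35.
The triangle = ½ × 43.3462 × 56.35 = 1221.28.

1221.28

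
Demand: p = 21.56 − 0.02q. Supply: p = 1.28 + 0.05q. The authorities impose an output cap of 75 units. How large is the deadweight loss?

1613.58

Competitive equilibrium: 21.56 − 0.02q = 1.28 + 0.05q → q* = 289.7143, p* = 15.7657.
At q = 75: demand price = 21.56 − 0.02·75 = 20.06; supply price = 1.28 + 0.05·75 = 5.03.
Δq = 289.7143 − 75 = 214.7143; wedge = 20.06 − 5.03 = 15.03.
DWL = ½ × 214.7143 × 15.03 = 1613.58.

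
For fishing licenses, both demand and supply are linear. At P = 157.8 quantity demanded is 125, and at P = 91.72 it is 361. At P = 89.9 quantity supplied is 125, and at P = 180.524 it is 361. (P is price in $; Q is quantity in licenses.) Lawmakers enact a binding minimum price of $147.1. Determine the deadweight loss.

Demand slope = (91.72 − 157.8)/(361 − 125) = −0.28, so P = 192.8 − 0.28Q.
Supply slope = (180.524 − 89.9)/(361 − 125) = 0.384, so P = 41.9 + 0.384Q.
Competitive equilibrium: 192.8 − 0.28Q = 41.9 + 0.384Q → Q* = 227.259, P* = 129.1675.
At the floor P = 147.1, quantity demanded = (192.8 − 147.1)/0.28 = 163.2143.
Sellers' marginal cost at Q' = 163.2143: 41.9 + 0.384·163.2143 = 104.5743.
ΔQ = 227.259 − 163.2143 = 64.0447; wedge = 147.1 − 104.5743 = 42.5257.
DWL = ½ × 64.0447 × 42.5257 = $1361.77.

$1361.77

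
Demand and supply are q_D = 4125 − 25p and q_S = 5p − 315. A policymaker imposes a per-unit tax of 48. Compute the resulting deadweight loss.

In inverse form: demand p = 165 − 0.04q, supply p = 63 + 0.2q.
Competitive equilibrium: 165 − 0.04q = 63 + 0.2q → q* = 425, p* = 148.
With the tax, the buyer price exceeds the seller price by 48: (165 − 0.04q) − (63 + 0.2q) = 48 → q' = 225.
Δq = 425 − 225 = 200; the wedge equals the tax, 48.
The triangle = ½ × 200 × 48 = 4800.

4800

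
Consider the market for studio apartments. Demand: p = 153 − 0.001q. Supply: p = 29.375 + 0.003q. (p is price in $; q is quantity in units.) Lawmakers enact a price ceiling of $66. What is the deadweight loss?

$699224.18

Competitive equilibrium: 153 − 0.001q = 29.375 + 0.003q → q* = 30906.25, p* = 122.09375.
At the ceiling p = 66, quantity supplied = (66 − 29.375)/0.003 = 12208.333333.
Willingness to pay at q' = 12208.333333: 153 − 0.001·12208.333333 = 140.791667.
Δq = 30906.25 − 12208.333333 = 18697.916667; wedge = 140.791667 − 66 = 74.791667.
Deadweight loss = ½ × 18697.916667 × 74.791667 = $699224.18.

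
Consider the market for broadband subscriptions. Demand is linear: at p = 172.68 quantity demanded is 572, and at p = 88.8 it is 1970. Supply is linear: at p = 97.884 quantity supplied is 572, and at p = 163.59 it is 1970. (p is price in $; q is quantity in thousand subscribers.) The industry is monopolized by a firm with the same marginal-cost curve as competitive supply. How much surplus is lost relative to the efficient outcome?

Demand slope = (88.8 − 172.68)/(1970 − 572) = −0.06, so p = 207 − 0.06q.
Supply slope = (163.59 − 97.884)/(1970 − 572) = 0.047, so p = 71 + 0.047q.
Competitive equilibrium: 207 − 0.06q = 71 + 0.047q → q* = 1271.02804, p* = 130.73832.
Marginal revenue: MR = 207 − 0.12q. Set MR = MC: 207 − 0.12q = 71 + 0.047q → q_m = 814.37126.
Price p_m = 207 − 0.06·814.37126 = 158.13772; MC(q_m) = 71 + 0.047·814.37126 = 109.27545.
Competitive q* = 1271.02804, so Δq = 456.65678; wedge = 158.13772 − 109.27545 = 48.86227.
DWL = ½ × 456.65678 × 48.86227 = $11156.64 thousand.

$11156.64 thousand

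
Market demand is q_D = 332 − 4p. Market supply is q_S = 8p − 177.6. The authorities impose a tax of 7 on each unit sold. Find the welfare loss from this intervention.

In inverse form: demand p = 83 − 0.25q, supply p = 22.2 + 0.125q.
Competitive equilibrium: 83 − 0.25q = 22.2 + 0.125q → q* = 162.1333, p* = 42.4667.
With the tax, the buyer price exceeds the seller price by 7: (83 − 0.25q) − (22.2 + 0.125q) = 7 → q' = 143.4667.
Δq = 162.1333 − 143.4667 = 18.6666; the wedge equals the tax, 7.
Deadweight loss = ½ × 18.6666 × 7 = 65.33.

65.33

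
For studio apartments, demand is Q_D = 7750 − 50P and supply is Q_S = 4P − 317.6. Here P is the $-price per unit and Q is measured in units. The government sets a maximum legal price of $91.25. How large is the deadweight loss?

$7303.87

In inverse form: demand P = 155 − 0.02Q, supply P = 79.4 + 0.25Q.
Competitive equilibrium: 155 − 0.02Q = 79.4 + 0.25Q → Q* = 280, P* = 149.4.
At the ceiling P = 91.25, quantity supplied = (91.25 − 79.4)/0.25 = 47.4.
Willingness to pay at Q' = 47.4: 155 − 0.02·47.4 = 154.052.
ΔQ = 280 − 47.4 = 232.6; wedge = 154.052 − 91.25 = 62.802.
DWL = ½ × 232.6 × 62.802 = $7303.87.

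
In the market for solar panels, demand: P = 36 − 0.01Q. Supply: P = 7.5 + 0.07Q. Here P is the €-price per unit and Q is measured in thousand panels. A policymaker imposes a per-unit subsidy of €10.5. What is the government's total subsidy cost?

Competitive equilibrium: 36 − 0.01Q = 7.5 + 0.07Q → Q* = 356.25, P* = 32.4375.
The subsidy lowers effective supply by 10.5: P = 0.07Q − 3.
New quantity: 36 − 0.01Q = 0.07Q − 3 → Q' = 487.5.
Total subsidy cost = 10.5 × 487.5 = €5118.75 thousand.

€5118.75 thousand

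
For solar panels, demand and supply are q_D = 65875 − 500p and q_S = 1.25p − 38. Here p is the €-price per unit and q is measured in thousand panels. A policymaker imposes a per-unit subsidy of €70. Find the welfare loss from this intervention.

In inverse form: demand p = 131.75 − 0.002q, supply p = 30.4 + 0.8q.
Competitive equilibrium: 131.75 − 0.002q = 30.4 + 0.8q → q* = 126.3716, p* = 131.4973.
The subsidy lowers effective supply by 70: p = 0.8q − 39.6.
New quantity: 131.75 − 0.002q = 0.8q − 39.6 → q' = 213.6534.
Overproduction Δq = 213.6534 − 126.3716 = 87.2818; wedge = subsidy = 70.
Welfare loss = ½ × 87.2818 × 70 = €3054.86 thousand.

€3054.86 thousand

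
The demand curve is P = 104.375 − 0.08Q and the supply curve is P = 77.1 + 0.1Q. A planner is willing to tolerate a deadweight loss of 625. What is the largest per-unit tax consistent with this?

15

Competitive equilibrium: 104.375 − 0.08Q = 77.1 + 0.1Q → Q* = 151.5278, P* = 92.2528.
A tax t gives ΔQ = t/0.18 and wedge t, so DWL = t²/0.36.
t²/0.36 = 625 → t² = 225 → t = 15.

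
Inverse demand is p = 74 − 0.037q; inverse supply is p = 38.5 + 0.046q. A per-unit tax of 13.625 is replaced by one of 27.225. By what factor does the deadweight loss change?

3.993

Competitive equilibrium: 74 − 0.037q = 38.5 + 0.046q → q* = 427.7108, p* = 58.1747.
For a per-unit tax t: Δq = t/0.083, so DWL = ½·t·(t/0.083) = t²/0.166.
At t = 13.625: DWL = 1118.317. At t = 27.225: DWL = 4465.064.
Ratio = (27.225/13.625)² = 3.993.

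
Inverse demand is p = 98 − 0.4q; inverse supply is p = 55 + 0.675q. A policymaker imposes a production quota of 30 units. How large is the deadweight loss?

Competitive equilibrium: 98 − 0.4q = 55 + 0.675q → q* = 40, p* = 82.
At q = 30: demand price = 98 − 0.4·30 = 86; supply price = 55 + 0.675·30 = 75.25.
Δq = 40 − 30 = 10; wedge = 86 − 75.25 = 10.75.
DWL = ½ × 10 × 10.75 = 53.75.

53.75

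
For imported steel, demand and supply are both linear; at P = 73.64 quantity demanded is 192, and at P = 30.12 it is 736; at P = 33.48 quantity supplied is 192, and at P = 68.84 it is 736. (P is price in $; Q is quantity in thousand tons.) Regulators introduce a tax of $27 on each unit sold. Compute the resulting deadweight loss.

$2513.79 thousand

Demand slope = (30.12 − 73.64)/(736 − 192) = −0.08, so P = 89 − 0.08Q.
Supply slope = (68.84 − 33.48)/(736 − 192) = 0.065, so P = 21 + 0.065Q.
Competitive equilibrium: 89 − 0.08Q = 21 + 0.065Q → Q* = 468.9655, P* = 51.4828.
With the tax, the buyer price exceeds the seller price by 27: (89 − 0.08Q) − (21 + 0.065Q) = 27 → Q' = 282.7586.
ΔQ = 468.9655 − 282.7586 = 186.2069; the wedge equals the tax, 27.
Deadweight loss = ½ × 186.2069 × 27 = $2513.79 thousand.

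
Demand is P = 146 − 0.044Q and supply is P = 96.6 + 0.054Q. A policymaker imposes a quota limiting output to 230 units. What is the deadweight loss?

Competitive equilibrium: 146 − 0.044Q = 96.6 + 0.054Q → Q* = 504.0816, P* = 123.8204.
At Q = 230: demand price = 146 − 0.044·230 = 135.88; supply price = 96.6 + 0.054·230 = 109.02.
ΔQ = 504.0816 − 230 = 274.0816; wedge = 135.88 − 109.02 = 26.86.
Deadweight loss = ½ × 274.0816 × 26.86 = 3680.92.

3680.92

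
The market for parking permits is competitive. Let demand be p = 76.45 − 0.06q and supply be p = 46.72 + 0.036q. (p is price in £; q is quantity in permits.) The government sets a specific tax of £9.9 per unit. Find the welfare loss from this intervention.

Competitive equilibrium: 76.45 − 0.06q = 46.72 + 0.036q → q* = 309.6875, p* = 57.8688.
With the tax, the buyer price exceeds the seller price by 9.9: (76.45 − 0.06q) − (46.72 + 0.036q) = 9.9 → q' = 206.5625.
Δq = 309.6875 − 206.5625 = 103.125; the wedge equals the tax, 9.9.
Welfare loss = ½ × 103.125 × 9.9 = £510.47.

£510.47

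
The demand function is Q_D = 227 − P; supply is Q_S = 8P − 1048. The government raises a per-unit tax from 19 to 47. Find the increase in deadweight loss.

In inverse form: demand P = 227 − Q, supply P = 131 + 0.125Q.
Competitive equilibrium: 227 − Q = 131 + 0.125Q → Q* = 85.3333, P* = 141.6667.
For a per-unit tax t: ΔQ = t/1.125, so DWL = ½·t·(t/1.125) = t²/2.25.
At t = 19: DWL = 160.444. At t = 47: DWL = 981.778.
Increase = 981.778 − 160.444 = 821.33.

821.33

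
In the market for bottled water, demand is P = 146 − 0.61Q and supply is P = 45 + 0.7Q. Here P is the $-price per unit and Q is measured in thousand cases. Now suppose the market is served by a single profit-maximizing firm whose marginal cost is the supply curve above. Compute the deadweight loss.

Competitive equilibrium: 146 − 0.61Q = 45 + 0.7Q → Q* = 77.09924, P* = 98.96947.
Marginal revenue: MR = 146 − 1.22Q. Set MR = MC: 146 − 1.22Q = 45 + 0.7Q → Q_m = 52.60417.
Price P_m = 146 − 0.61·52.60417 = 113.91146; MC(Q_m) = 45 + 0.7·52.60417 = 81.82292.
Competitive Q* = 77.09924, so ΔQ = 24.49507; wedge = 113.91146 − 81.82292 = 32.08854.
Welfare loss = ½ × 24.49507 × 32.08854 = $393.01 thousand.

$393.01 thousand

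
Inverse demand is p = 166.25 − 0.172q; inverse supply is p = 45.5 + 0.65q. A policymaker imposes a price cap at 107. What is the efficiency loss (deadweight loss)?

1123.45

Competitive equilibrium: 166.25 − 0.172q = 45.5 + 0.65q → q* = 146.8978, p* = 140.9836.
At the ceiling p = 107, quantity supplied = (107 − 45.5)/0.65 = 94.6154.
Willingness to pay at q' = 94.6154: 166.25 − 0.172·94.6154 = 149.9762.
Δq = 146.8978 − 94.6154 = 52.2824; wedge = 149.9762 − 107 = 42.9762.
Welfare loss = ½ × 52.2824 × 42.9762 = 1123.45.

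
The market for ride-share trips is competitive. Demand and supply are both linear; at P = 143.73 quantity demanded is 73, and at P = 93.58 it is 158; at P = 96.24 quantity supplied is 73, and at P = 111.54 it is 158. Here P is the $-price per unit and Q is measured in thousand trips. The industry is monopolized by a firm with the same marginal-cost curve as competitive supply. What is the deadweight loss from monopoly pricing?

$1314.20 thousand

Demand slope = (93.58 − 143.73)/(158 − 73) = −0.59, so P = 186.8 − 0.59Q.
Supply slope = (111.54 − 96.24)/(158 − 73) = 0.18, so P = 83.1 + 0.18Q.
Competitive equilibrium: 186.8 − 0.59Q = 83.1 + 0.18Q → Q* = 134.6753, P* = 107.3416.
Marginal revenue: MR = 186.8 − 1.18Q. Set MR = MC: 186.8 − 1.18Q = 83.1 + 0.18Q → Q_m = 76.25.
Price P_m = 186.8 − 0.59·76.25 = 141.8125; MC(Q_m) = 83.1 + 0.18·76.25 = 96.825.
Competitive Q* = 134.6753, so ΔQ = 58.4253; wedge = 141.8125 − 96.825 = 44.9875.
DWL = ½ × 58.4253 × 44.9875 = $1314.20 thousand.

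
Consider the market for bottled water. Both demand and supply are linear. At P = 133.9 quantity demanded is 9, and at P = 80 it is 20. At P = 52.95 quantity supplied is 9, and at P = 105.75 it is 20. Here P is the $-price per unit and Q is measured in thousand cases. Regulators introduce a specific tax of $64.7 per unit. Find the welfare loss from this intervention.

$215.78 thousand

Demand slope = (80 − 133.9)/(20 − 9) = −4.9, so P = 178 − 4.9Q.
Supply slope = (105.75 − 52.95)/(20 − 9) = 4.8, so P = 9.75 + 4.8Q.
Competitive equilibrium: 178 − 4.9Q = 9.75 + 4.8Q → Q* = 17.3454, P* = 93.0077.
With the tax, the buyer price exceeds the seller price by 64.7: (178 − 4.9Q) − (9.75 + 4.8Q) = 64.7 → Q' = 10.6753.
ΔQ = 17.3454 − 10.6753 = 6.6701; the wedge equals the tax, 64.7.
Welfare loss = ½ × 6.6701 × 64.7 = $215.78 thousand.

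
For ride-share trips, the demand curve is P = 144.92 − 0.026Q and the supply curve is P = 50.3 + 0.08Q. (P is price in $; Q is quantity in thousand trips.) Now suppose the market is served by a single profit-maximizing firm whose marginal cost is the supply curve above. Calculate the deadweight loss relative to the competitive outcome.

Competitive equilibrium: 144.92 − 0.026Q = 50.3 + 0.08Q → Q* = 892.6415, P* = 121.7113.
Marginal revenue: MR = 144.92 − 0.052Q. Set MR = MC: 144.92 − 0.052Q = 50.3 + 0.08Q → Q_m = 716.8182.
Price P_m = 144.92 − 0.026·716.8182 = 126.2827; MC(Q_m) = 50.3 + 0.08·716.8182 = 107.6455.
Competitive Q* = 892.6415, so ΔQ = 175.8233; wedge = 126.2827 − 107.6455 = 18.6372.
The triangle = ½ × 175.8233 × 18.6372 = $1638.43 thousand.

$1638.43 thousand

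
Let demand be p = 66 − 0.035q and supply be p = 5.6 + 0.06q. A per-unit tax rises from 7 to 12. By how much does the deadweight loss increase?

500

Competitive equilibrium: 66 − 0.035q = 5.6 + 0.06q → q* = 635.7895, p* = 43.7474.
For a per-unit tax t: Δq = t/0.095, so DWL = ½·t·(t/0.095) = t²/0.19.
At t = 7: DWL = 257.895. At t = 12: DWL = 757.895.
Increase = 757.895 − 257.895 = 500.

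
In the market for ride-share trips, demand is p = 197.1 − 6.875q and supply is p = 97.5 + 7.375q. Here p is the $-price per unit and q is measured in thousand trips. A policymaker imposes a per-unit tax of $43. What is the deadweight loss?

$64.88 thousand

Competitive equilibrium: 197.1 − 6.875q = 97.5 + 7.375q → q* = 6.9895, p* = 149.0474.
With the tax, the buyer price exceeds the seller price by 43: (197.1 − 6.875q) − (97.5 + 7.375q) = 43 → q' = 3.9719.
Δq = 6.9895 − 3.9719 = 3.0176; the wedge equals the tax, 43.
Welfare loss = ½ × 3.0176 × 43 = $64.88 thousand.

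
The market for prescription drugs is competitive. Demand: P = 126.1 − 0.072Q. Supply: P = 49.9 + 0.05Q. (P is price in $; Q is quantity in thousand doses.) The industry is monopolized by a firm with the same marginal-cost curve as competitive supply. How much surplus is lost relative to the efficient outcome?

$3277.79 thousand

Competitive equilibrium: 126.1 − 0.072Q = 49.9 + 0.05Q → Q* = 624.5902, P* = 81.1295.
Marginal revenue: MR = 126.1 − 0.144Q. Set MR = MC: 126.1 − 0.144Q = 49.9 + 0.05Q → Q_m = 392.7835.
Price P_m = 126.1 − 0.072·392.7835 = 97.8196; MC(Q_m) = 49.9 + 0.05·392.7835 = 69.5392.
Competitive Q* = 624.5902, so ΔQ = 231.8067; wedge = 97.8196 − 69.5392 = 28.2804.
DWL = ½ × 231.8067 × 28.2804 = $3277.79 thousand.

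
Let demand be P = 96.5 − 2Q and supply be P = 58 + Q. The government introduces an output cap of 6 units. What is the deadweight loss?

Competitive equilibrium: 96.5 − 2Q = 58 + Q → Q* = 12.8333, P* = 70.8333.
At Q = 6: demand price = 96.5 − 2·6 = 84.5; supply price = 58 + 1·6 = 64.
ΔQ = 12.8333 − 6 = 6.8333; wedge = 84.5 − 64 = 20.5.
Welfare loss = ½ × 6.8333 × 20.5 = 70.04.

70.04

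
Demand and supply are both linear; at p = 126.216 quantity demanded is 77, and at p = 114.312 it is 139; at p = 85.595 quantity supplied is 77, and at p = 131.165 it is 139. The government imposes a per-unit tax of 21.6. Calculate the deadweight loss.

251.65

Demand slope = (114.312 − 126.216)/(139 − 77) = −0.192, so p = 141 − 0.192q.
Supply slope = (131.165 − 85.595)/(139 − 77) = 0.735, so p = 29 + 0.735q.
Competitive equilibrium: 141 − 0.192q = 29 + 0.735q → q* = 120.8198, p* = 117.8026.
With the tax, the buyer price exceeds the seller price by 21.6: (141 − 0.192q) − (29 + 0.735q) = 21.6 → q' = 97.5189.
Δq = 120.8198 − 97.5189 = 23.3009; the wedge equals the tax, 21.6.
Welfare loss = ½ × 23.3009 × 21.6 = 251.65.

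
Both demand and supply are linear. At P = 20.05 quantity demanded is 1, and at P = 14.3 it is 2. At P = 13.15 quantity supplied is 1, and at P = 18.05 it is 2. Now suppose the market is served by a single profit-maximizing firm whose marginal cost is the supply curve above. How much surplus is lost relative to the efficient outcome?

Demand slope = (14.3 − 20.05)/(2 − 1) = −5.75, so P = 25.8 − 5.75Q.
Supply slope = (18.05 − 13.15)/(2 − 1) = 4.9, so P = 8.25 + 4.9Q.
Competitive equilibrium: 25.8 − 5.75Q = 8.25 + 4.9Q → Q* = 1.6479, P* = 16.3246.
Marginal revenue: MR = 25.8 − 11.5Q. Set MR = MC: 25.8 − 11.5Q = 8.25 + 4.9Q → Q_m = 1.0701.
Price P_m = 25.8 − 5.75·1.0701 = 19.6469; MC(Q_m) = 8.25 + 4.9·1.0701 = 13.4935.
Competitive Q* = 1.6479, so ΔQ = 0.5778; wedge = 19.6469 − 13.4935 = 6.1534.
DWL = ½ × 0.5778 × 6.1534 = 1.78.

1.78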